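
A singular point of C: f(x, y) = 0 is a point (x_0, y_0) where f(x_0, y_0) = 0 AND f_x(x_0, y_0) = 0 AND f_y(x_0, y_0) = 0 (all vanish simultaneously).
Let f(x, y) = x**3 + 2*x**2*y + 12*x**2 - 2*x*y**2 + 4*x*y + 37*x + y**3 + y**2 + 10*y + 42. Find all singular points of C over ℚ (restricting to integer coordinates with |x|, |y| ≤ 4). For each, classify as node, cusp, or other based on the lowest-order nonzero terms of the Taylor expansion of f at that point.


Singular points: {(-3, -2)}; classification: node.

Compute partial derivatives:
  f_x = 3*x**2 + 4*x*y + 24*x - 2*y**2 + 4*y + 37.
  f_y = 2*x**2 - 4*x*y + 4*x + 3*y**2 + 2*y + 10.
Scan x_0 ∈ {−4, ..., 4}. For each x_0, f_y(x_0, y) is a polynomial in y; find its integer roots y ∈ {−4, ..., 4}, then test f_x and f at those candidates.
  x = -4: f_y(-4, y) = 3*y**2 + 18*y + 26; no integer root y with |y| ≤ 4.
  x = -3: f_y(-3, y) = 3*y**2 + 14*y + 16; vanishes at y ∈ {-2}. (-3, -2): f_x = 0, f = 0 — SINGULAR.
  x = -2: f_y(-2, y) = 3*y**2 + 10*y + 10; no integer root y with |y| ≤ 4.
  x = -1: f_y(-1, y) = 3*y**2 + 6*y + 8; no integer root y with |y| ≤ 4.
  x = 0: f_y(0, y) = 3*y**2 + 2*y + 10; no integer root y with |y| ≤ 4.
  x = 1: f_y(1, y) = 3*y**2 - 2*y + 16; no integer root y with |y| ≤ 4.
  x = 2: f_y(2, y) = 3*y**2 - 6*y + 26; no integer root y with |y| ≤ 4.
  x = 3: f_y(3, y) = 3*y**2 - 10*y + 40; no integer root y with |y| ≤ 4.
  x = 4: f_y(4, y) = 3*y**2 - 14*y + 58; no integer root y with |y| ≤ 4.
Only singular point on the grid: (-3, -2).
Classify: substitute x = -3 + u, y = -2 + v and expand: f = u**3 + 2*u**2*v - u**2 - 2*u*v**2 + v**3 + v**2.
No constant or linear terms (consistent with a singular point). Quadratic part: -u**2 + v**2. Cubic part: u**3 + 2*u**2*v - 2*u*v**2 + v**3.
The quadratic part v**2 - u**2 = (v − u)(v + u) splits into two distinct linear factors, so there are two distinct tangent lines y − -2 = ±(x − -3) — this is a node (ordinary double point).
Classification: node.


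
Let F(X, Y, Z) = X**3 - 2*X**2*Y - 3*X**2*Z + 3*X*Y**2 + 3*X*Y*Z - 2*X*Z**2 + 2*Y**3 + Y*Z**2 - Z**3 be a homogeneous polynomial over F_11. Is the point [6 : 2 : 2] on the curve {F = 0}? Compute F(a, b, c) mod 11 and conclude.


F(6,2,2) ≡ 1 (mod 11); P is NOT on the curve.

Evaluate F(6, 2, 2) term-by-term (mod 11).
  X**3 ↦ 1·216·1·1 = 216
  -2*X**2*Y ↦ -2·36·2·1 = -144
  -3*X**2*Z ↦ -3·36·1·2 = -216
  3*X*Y**2 ↦ 3·6·4·1 = 72
  3*X*Y*Z ↦ 3·6·2·2 = 72
  -2*X*Z**2 ↦ -2·6·1·4 = -48
  2*Y**3 ↦ 2·1·8·1 = 16
  Y*Z**2 ↦ 1·1·2·4 = 8
  -Z**3 ↦ -1·1·1·8 = -8
Sum: F(6, 2, 2) = (216) + (-144) + (-216) + (72) + (72) + (-48) + (16) + (8) + (-8) = -32.
Reducing mod 11: -32 ≡ 1 (mod 11).
Since F(a, b, c) ≡ 1 ≠ 0 (mod 11), P does NOT lie on the curve.


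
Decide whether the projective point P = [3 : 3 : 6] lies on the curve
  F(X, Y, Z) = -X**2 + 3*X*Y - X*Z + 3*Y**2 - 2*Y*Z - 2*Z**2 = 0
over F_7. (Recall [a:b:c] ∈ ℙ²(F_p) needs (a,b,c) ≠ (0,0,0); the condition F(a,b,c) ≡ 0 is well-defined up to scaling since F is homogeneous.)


F(3,3,6) ≡ 3 (mod 7); P is NOT on the curve.

Evaluate F(3, 3, 6) term-by-term (mod 7).
  -X**2 ↦ -1·9·1·1 = -9
  3*X*Y ↦ 3·3·3·1 = 27
  -X*Z ↦ -1·3·1·6 = -18
  3*Y**2 ↦ 3·1·9·1 = 27
  -2*Y*Z ↦ -2·1·3·6 = -36
  -2*Z**2 ↦ -2·1·1·36 = -72
Sum: F(3, 3, 6) = (-9) + (27) + (-18) + (27) + (-36) + (-72) = -81.
Reducing mod 7: -81 ≡ 3 (mod 7).
Since F(a, b, c) ≡ 3 ≠ 0 (mod 7), P does NOT lie on the curve.


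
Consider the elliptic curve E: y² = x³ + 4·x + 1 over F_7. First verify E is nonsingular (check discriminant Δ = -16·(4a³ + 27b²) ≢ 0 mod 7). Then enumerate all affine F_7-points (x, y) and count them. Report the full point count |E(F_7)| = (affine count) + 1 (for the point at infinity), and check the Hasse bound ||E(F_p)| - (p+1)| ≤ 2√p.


Affine points = {(0, 1), (0, 6), (4, 2), (4, 5)}; affine count = 4; |E(F_7)| = 5.

Discriminant check: Δ ∝ 4a³ + 27b² = 4·4³ + 27·1² = 4·64 + 27·1 ≡ 3 (mod 7). Nonzero ⇒ E is nonsingular.
For each x ∈ F_7, compute rhs = x³ + 4·x + 1 mod 7, then count y ∈ F_7 with y² ≡ rhs.
  x = 0: rhs = 1, matching y values: 1, 6 (2 points).
  x = 1: rhs = 6, matching y values: none (0 points).
  x = 2: rhs = 3, matching y values: none (0 points).
  x = 3: rhs = 5, matching y values: none (0 points).
  x = 4: rhs = 4, matching y values: 2, 5 (2 points).
  x = 5: rhs = 6, matching y values: none (0 points).
  x = 6: rhs = 3, matching y values: none (0 points).
Total affine count: 4.
Full point count |E(F_7)| = 4 + 1 = 5.
Hasse bound: |5 − (7+1)| = |-3| = 3 ≤ 2√7 ≈ 5.2915 ✓.


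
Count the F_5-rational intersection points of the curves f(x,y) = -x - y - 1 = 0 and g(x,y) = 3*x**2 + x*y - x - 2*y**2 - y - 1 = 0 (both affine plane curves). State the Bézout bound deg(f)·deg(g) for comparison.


Common zeros: ∅; count = 0; Bézout bound = 2.

deg(f) = 1, deg(g) = 2, so Bézout bound = 2.
Scan x ∈ F_5. For each x, list the y ∈ F_5 with f(x, y) ≡ 0 and those with g(x, y) ≡ 0 (mod 5); the common zeros in that column are the intersection.
  x = 0: f ≡ 0 at y ∈ {4}; g ≡ 0 at y ∈ ∅; common: ∅.
  x = 1: f ≡ 0 at y ∈ {3}; g ≡ 0 at y ∈ ∅; common: ∅.
  x = 2: f ≡ 0 at y ∈ {2}; g ≡ 0 at y ∈ ∅; common: ∅.
  x = 3: f ≡ 0 at y ∈ {1}; g ≡ 0 at y ∈ ∅; common: ∅.
  x = 4: f ≡ 0 at y ∈ {0}; g ≡ 0 at y ∈ ∅; common: ∅.
Collecting: common zeros = ∅, so the count is 0.
Comparison with the Bézout bound: 0 ≤ 2 = deg(f)·deg(g), as expected for curves with no common component (the affine F_5-count falls short of the bound because intersections may lie at infinity, over extension fields, or carry multiplicity).


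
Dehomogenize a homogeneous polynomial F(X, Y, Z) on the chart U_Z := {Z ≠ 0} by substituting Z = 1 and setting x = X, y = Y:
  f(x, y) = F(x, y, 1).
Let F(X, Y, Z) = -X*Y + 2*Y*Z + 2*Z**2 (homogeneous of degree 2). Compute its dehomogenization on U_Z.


f(x, y) = -x*y + 2*y + 2

On U_Z we set Z = 1. Each monomial c·X^i·Y^j·Z^k in F becomes c·x^i·y^j·1^k = c·x^i·y^j.
Substituting Z = 1: F(X, Y, 1) = -x*y + 2*y + 2.
Note: deg(f) ≤ deg(F) = 2; strict inequality happens when F is divisible by Z (lost terms).


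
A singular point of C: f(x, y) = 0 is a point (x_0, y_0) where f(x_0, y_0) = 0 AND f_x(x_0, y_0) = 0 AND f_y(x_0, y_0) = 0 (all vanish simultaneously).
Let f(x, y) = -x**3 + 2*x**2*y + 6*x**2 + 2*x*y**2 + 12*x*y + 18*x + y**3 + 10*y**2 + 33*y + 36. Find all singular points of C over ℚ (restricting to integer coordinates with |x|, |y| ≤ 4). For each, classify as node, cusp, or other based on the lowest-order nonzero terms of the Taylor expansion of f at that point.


Singular points: {(0, -3)}; classification: cusp.

Compute partial derivatives:
  f_x = -3*x**2 + 4*x*y + 12*x + 2*y**2 + 12*y + 18.
  f_y = 2*x**2 + 4*x*y + 12*x + 3*y**2 + 20*y + 33.
Scan x_0 ∈ {−4, ..., 4}. For each x_0, f_y(x_0, y) is a polynomial in y; find its integer roots y ∈ {−4, ..., 4}, then test f_x and f at those candidates.
  x = -4: f_y(-4, y) = 3*y**2 + 4*y + 17; no integer root y with |y| ≤ 4.
  x = -3: f_y(-3, y) = 3*y**2 + 8*y + 15; no integer root y with |y| ≤ 4.
  x = -2: f_y(-2, y) = 3*y**2 + 12*y + 17; no integer root y with |y| ≤ 4.
  x = -1: f_y(-1, y) = 3*y**2 + 16*y + 23; no integer root y with |y| ≤ 4.
  x = 0: f_y(0, y) = 3*y**2 + 20*y + 33; vanishes at y ∈ {-3}. (0, -3): f_x = 0, f = 0 — SINGULAR.
  x = 1: f_y(1, y) = 3*y**2 + 24*y + 47; no integer root y with |y| ≤ 4.
  x = 2: f_y(2, y) = 3*y**2 + 28*y + 65; no integer root y with |y| ≤ 4.
  x = 3: f_y(3, y) = 3*y**2 + 32*y + 87; no integer root y with |y| ≤ 4.
  x = 4: f_y(4, y) = 3*y**2 + 36*y + 113; no integer root y with |y| ≤ 4.
Only singular point on the grid: (0, -3).
Classify: substitute x = 0 + u, y = -3 + v and expand: f = -u**3 + 2*u**2*v + 2*u*v**2 + v**3 + v**2.
No constant or linear terms (consistent with a singular point). Quadratic part: v**2. Cubic part: -u**3 + 2*u**2*v + 2*u*v**2 + v**3.
The quadratic part v**2 is a perfect square, so there is a single (double) tangent line v = 0, i.e. y = -3. Restricting the cubic part to that line (v = 0) leaves -u**3 ≠ 0, so f is not divisible by v and the branch is v² ≈ u**3 to lowest order — this is a cusp.
Classification: cusp.


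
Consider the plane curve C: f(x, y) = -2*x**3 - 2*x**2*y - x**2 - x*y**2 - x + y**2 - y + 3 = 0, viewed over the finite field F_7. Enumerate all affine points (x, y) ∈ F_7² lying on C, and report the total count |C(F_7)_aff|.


Affine F_7-points: {(1, 2), (3, 0), (3, 1), (4, 5), (6, 2), (6, 3)}; count = 6.

For each of the 49 pairs (x, y) ∈ F_7², evaluate f(x, y) mod 7. Record the zeros.
  x = 0: [0↦3, 1↦3, 2↦5, 3↦2, 4↦1, 5↦2, 6↦5]  zeros at y ∈ ∅
  x = 1: [0↦6, 1↦3, 2↦0, 3↦4, 4↦1, 5↦5, 6↦2]  zeros at y ∈ {2}
  x = 2: [0↦2, 1↦6, 2↦1, 3↦1, 4↦6, 5↦2, 6↦3]  zeros at y ∈ ∅
  x = 3: [0↦0, 1↦0, 2↦3, 3↦2, 4↦4, 5↦2, 6↦3]  zeros at y ∈ {0, 1}
  x = 4: [0↦2, 1↦1, 2↦1, 3↦2, 4↦4, 5↦0, 6↦4]  zeros at y ∈ {5}
  x = 5: [0↦3, 1↦4, 2↦4, 3↦3, 4↦1, 5↦5, 6↦1]  zeros at y ∈ ∅
  x = 6: [0↦5, 1↦4, 2↦0, 3↦0, 4↦4, 5↦5, 6↦3]  zeros at y ∈ {2, 3}
Collecting zeros: affine points = {(1, 2), (3, 0), (3, 1), (4, 5), (6, 2), (6, 3)}.
Total count |C(F_7)_aff| = 6.


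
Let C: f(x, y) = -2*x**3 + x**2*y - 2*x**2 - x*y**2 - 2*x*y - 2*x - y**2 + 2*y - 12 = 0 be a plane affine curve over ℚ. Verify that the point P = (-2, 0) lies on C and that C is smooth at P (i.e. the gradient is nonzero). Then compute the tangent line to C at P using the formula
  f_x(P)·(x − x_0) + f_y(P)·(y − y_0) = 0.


Tangent line at P: -18*x + 10*y - 36 = 0.

Step 1: f(-2, 0) = 0, so P lies on C.
Step 2: partial derivatives
  f_x(x, y) = -6*x**2 + 2*x*y - 4*x - y**2 - 2*y - 2, f_y(x, y) = x**2 - 2*x*y - 2*x - 2*y + 2.
  f_x(P) = -18, f_y(P) = 10 (gradient nonzero, so P is smooth).
Step 3: tangent line at P: -18·(x − -2) + 10·(y − 0) = 0.
Expanding: -18*x + 10*y - 36 = 0.


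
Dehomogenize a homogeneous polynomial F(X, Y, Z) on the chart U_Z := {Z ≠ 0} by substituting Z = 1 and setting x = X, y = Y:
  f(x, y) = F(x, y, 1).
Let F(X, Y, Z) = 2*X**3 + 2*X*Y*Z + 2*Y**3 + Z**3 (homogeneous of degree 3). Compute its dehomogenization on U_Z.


f(x, y) = 2*x**3 + 2*x*y + 2*y**3 + 1

On U_Z we set Z = 1. Each monomial c·X^i·Y^j·Z^k in F becomes c·x^i·y^j·1^k = c·x^i·y^j.
Substituting Z = 1: F(X, Y, 1) = 2*x**3 + 2*x*y + 2*y**3 + 1.
Note: deg(f) ≤ deg(F) = 3; strict inequality happens when F is divisible by Z (lost terms).


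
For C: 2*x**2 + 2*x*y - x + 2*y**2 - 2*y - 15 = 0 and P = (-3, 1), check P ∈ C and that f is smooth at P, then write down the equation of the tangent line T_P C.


Tangent line at P: -11*x - 4*y - 29 = 0.

Step 1: f(-3, 1) = 0, so P lies on C.
Step 2: partial derivatives
  f_x(x, y) = 4*x + 2*y - 1, f_y(x, y) = 2*x + 4*y - 2.
  f_x(P) = -11, f_y(P) = -4 (gradient nonzero, so P is smooth).
Step 3: tangent line at P: -11·(x − -3) + -4·(y − 1) = 0.
Expanding: -11*x - 4*y - 29 = 0.


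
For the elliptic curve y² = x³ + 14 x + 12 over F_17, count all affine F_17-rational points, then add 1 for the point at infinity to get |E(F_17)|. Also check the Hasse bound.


Affine points = {(3, 8), (3, 9), (4, 8), (4, 9), (9, 0), (10, 8), (10, 9), (11, 1), (11, 16), (12, 2), (12, 15)}; affine count = 11; |E(F_17)| = 12.

Discriminant check: Δ ∝ 4a³ + 27b² = 4·14³ + 27·12² = 4·2744 + 27·144 ≡ 6 (mod 17). Nonzero ⇒ E is nonsingular.
For each x ∈ F_17, compute rhs = x³ + 14·x + 12 mod 17, then count y ∈ F_17 with y² ≡ rhs.
  x = 0: rhs = 12, matching y values: none (0 points).
  x = 1: rhs = 10, matching y values: none (0 points).
  x = 2: rhs = 14, matching y values: none (0 points).
  x = 3: rhs = 13, matching y values: 8, 9 (2 points).
  x = 4: rhs = 13, matching y values: 8, 9 (2 points).
  x = 5: rhs = 3, matching y values: none (0 points).
  x = 6: rhs = 6, matching y values: none (0 points).
  x = 7: rhs = 11, matching y values: none (0 points).
  x = 8: rhs = 7, matching y values: none (0 points).
  x = 9: rhs = 0, matching y values: 0 (1 points).
  x = 10: rhs = 13, matching y values: 8, 9 (2 points).
  x = 11: rhs = 1, matching y values: 1, 16 (2 points).
  x = 12: rhs = 4, matching y values: 2, 15 (2 points).
  x = 13: rhs = 11, matching y values: none (0 points).
  x = 14: rhs = 11, matching y values: none (0 points).
  x = 15: rhs = 10, matching y values: none (0 points).
  x = 16: rhs = 14, matching y values: none (0 points).
Total affine count: 11.
Full point count |E(F_17)| = 11 + 1 = 12.
Hasse bound: |12 − (17+1)| = |-6| = 6 ≤ 2√17 ≈ 8.2462 ✓.


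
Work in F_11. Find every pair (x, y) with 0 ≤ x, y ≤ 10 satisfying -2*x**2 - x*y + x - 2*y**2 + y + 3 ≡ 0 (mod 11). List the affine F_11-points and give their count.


Affine F_11-points: {(0, 7), (0, 10), (1, 1), (1, 10), (6, 6), (6, 8), (7, 0), (7, 8), (8, 6), (8, 7), (10, 0), (10, 1)}; count = 12.

For each of the 121 pairs (x, y) ∈ F_11², evaluate f(x, y) mod 11. Record the zeros.
  x = 0: [0↦3, 1↦2, 2↦8, 3↦10, 4↦8, 5↦2, 6↦3, 7↦0, 8↦4, 9↦4, 10↦0]  zeros at y ∈ {7, 10}
  x = 1: [0↦2, 1↦0, 2↦5, 3↦6, 4↦3, 5↦7, 6↦7, 7↦3, 8↦6, 9↦5, 10↦0]  zeros at y ∈ {1, 10}
  x = 2: [0↦8, 1↦5, 2↦9, 3↦9, 4↦5, 5↦8, 6↦7, 7↦2, 8↦4, 9↦2, 10↦7]  zeros at y ∈ ∅
  x = 3: [0↦10, 1↦6, 2↦9, 3↦8, 4↦3, 5↦5, 6↦3, 7↦8, 8↦9, 9↦6, 10↦10]  zeros at y ∈ ∅
  x = 4: [0↦8, 1↦3, 2↦5, 3↦3, 4↦8, 5↦9, 6↦6, 7↦10, 8↦10, 9↦6, 10↦9]  zeros at y ∈ ∅
  x = 5: [0↦2, 1↦7, 2↦8, 3↦5, 4↦9, 5↦9, 6↦5, 7↦8, 8↦7, 9↦2, 10↦4]  zeros at y ∈ ∅
  x = 6: [0↦3, 1↦7, 2↦7, 3↦3, 4↦6, 5↦5, 6↦0, 7↦2, 8↦0, 9↦5, 10↦6]  zeros at y ∈ {6, 8}
  x = 7: [0↦0, 1↦3, 2↦2, 3↦8, 4↦10, 5↦8, 6↦2, 7↦3, 8↦0, 9↦4, 10↦4]  zeros at y ∈ {0, 8}
  x = 8: [0↦4, 1↦6, 2↦4, 3↦9, 4↦10, 5↦7, 6↦0, 7↦0, 8↦7, 9↦10, 10↦9]  zeros at y ∈ {6, 7}
  x = 9: [0↦4, 1↦5, 2↦2, 3↦6, 4↦6, 5↦2, 6↦5, 7↦4, 8↦10, 9↦1, 10↦10]  zeros at y ∈ ∅
  x = 10: [0↦0, 1↦0, 2↦7, 3↦10, 4↦9, 5↦4, 6↦6, 7↦4, 8↦9, 9↦10, 10↦7]  zeros at y ∈ {0, 1}
Collecting zeros: affine points = {(0, 7), (0, 10), (1, 1), (1, 10), (6, 6), (6, 8), (7, 0), (7, 8), (8, 6), (8, 7), (10, 0), (10, 1)}.
Total count |C(F_11)_aff| = 12.


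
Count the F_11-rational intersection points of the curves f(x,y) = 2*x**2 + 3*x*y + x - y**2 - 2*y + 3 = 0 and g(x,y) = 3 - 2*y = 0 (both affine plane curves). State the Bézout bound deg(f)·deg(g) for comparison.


Common zeros: ∅; count = 0; Bézout bound = 2.

deg(f) = 2, deg(g) = 1, so Bézout bound = 2.
Scan x ∈ F_11. For each x, list the y ∈ F_11 with f(x, y) ≡ 0 and those with g(x, y) ≡ 0 (mod 11); the common zeros in that column are the intersection.
  x = 0: f ≡ 0 at y ∈ {1, 8}; g ≡ 0 at y ∈ {7}; common: ∅.
  x = 1: f ≡ 0 at y ∈ {3, 9}; g ≡ 0 at y ∈ {7}; common: ∅.
  x = 2: f ≡ 0 at y ∈ ∅; g ≡ 0 at y ∈ {7}; common: ∅.
  x = 3: f ≡ 0 at y ∈ ∅; g ≡ 0 at y ∈ {7}; common: ∅.
  x = 4: f ≡ 0 at y ∈ {2, 8}; g ≡ 0 at y ∈ {7}; common: ∅.
  x = 5: f ≡ 0 at y ∈ {3, 10}; g ≡ 0 at y ∈ {7}; common: ∅.
  x = 6: f ≡ 0 at y ∈ ∅; g ≡ 0 at y ∈ {7}; common: ∅.
  x = 7: f ≡ 0 at y ∈ {9, 10}; g ≡ 0 at y ∈ {7}; common: ∅.
  x = 8: f ≡ 0 at y ∈ ∅; g ≡ 0 at y ∈ {7}; common: ∅.
  x = 9: f ≡ 0 at y ∈ {1, 2}; g ≡ 0 at y ∈ {7}; common: ∅.
  x = 10: f ≡ 0 at y ∈ ∅; g ≡ 0 at y ∈ {7}; common: ∅.
Collecting: common zeros = ∅, so the count is 0.
Comparison with the Bézout bound: 0 ≤ 2 = deg(f)·deg(g), as expected for curves with no common component (the affine F_11-count falls short of the bound because intersections may lie at infinity, over extension fields, or carry multiplicity).


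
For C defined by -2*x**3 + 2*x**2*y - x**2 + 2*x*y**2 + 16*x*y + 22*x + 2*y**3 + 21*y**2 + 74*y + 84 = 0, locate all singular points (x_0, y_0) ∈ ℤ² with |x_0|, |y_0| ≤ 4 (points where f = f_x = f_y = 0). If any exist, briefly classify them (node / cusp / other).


Singular points: {(-1, -3)}; classification: node.

Compute partial derivatives:
  f_x = -6*x**2 + 4*x*y - 2*x + 2*y**2 + 16*y + 22.
  f_y = 2*x**2 + 4*x*y + 16*x + 6*y**2 + 42*y + 74.
Scan x_0 ∈ {−4, ..., 4}. For each x_0, f_y(x_0, y) is a polynomial in y; find its integer roots y ∈ {−4, ..., 4}, then test f_x and f at those candidates.
  x = -4: f_y(-4, y) = 6*y**2 + 26*y + 42; no integer root y with |y| ≤ 4.
  x = -3: f_y(-3, y) = 6*y**2 + 30*y + 44; no integer root y with |y| ≤ 4.
  x = -2: f_y(-2, y) = 6*y**2 + 34*y + 50; no integer root y with |y| ≤ 4.
  x = -1: f_y(-1, y) = 6*y**2 + 38*y + 60; vanishes at y ∈ {-3}. (-1, -3): f_x = 0, f = 0 — SINGULAR.
  x = 0: f_y(0, y) = 6*y**2 + 42*y + 74; no integer root y with |y| ≤ 4.
  x = 1: f_y(1, y) = 6*y**2 + 46*y + 92; no integer root y with |y| ≤ 4.
  x = 2: f_y(2, y) = 6*y**2 + 50*y + 114; no integer root y with |y| ≤ 4.
  x = 3: f_y(3, y) = 6*y**2 + 54*y + 140; no integer root y with |y| ≤ 4.
  x = 4: f_y(4, y) = 6*y**2 + 58*y + 170; no integer root y with |y| ≤ 4.
Only singular point on the grid: (-1, -3).
Classify: substitute x = -1 + u, y = -3 + v and expand: f = -2*u**3 + 2*u**2*v - u**2 + 2*u*v**2 + 2*v**3 + v**2.
No constant or linear terms (consistent with a singular point). Quadratic part: -u**2 + v**2. Cubic part: -2*u**3 + 2*u**2*v + 2*u*v**2 + 2*v**3.
The quadratic part v**2 - u**2 = (v − u)(v + u) splits into two distinct linear factors, so there are two distinct tangent lines y − -3 = ±(x − -1) — this is a node (ordinary double point).
Classification: node.


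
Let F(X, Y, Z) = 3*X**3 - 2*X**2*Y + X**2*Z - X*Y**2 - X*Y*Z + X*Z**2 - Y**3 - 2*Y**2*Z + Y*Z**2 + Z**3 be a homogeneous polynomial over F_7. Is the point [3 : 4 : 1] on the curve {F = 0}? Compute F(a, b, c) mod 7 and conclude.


F(3,4,1) ≡ 3 (mod 7); P is NOT on the curve.

Evaluate F(3, 4, 1) term-by-term (mod 7).
  3*X**3 ↦ 3·27·1·1 = 81
  -2*X**2*Y ↦ -2·9·4·1 = -72
  X**2*Z ↦ 1·9·1·1 = 9
  -X*Y**2 ↦ -1·3·16·1 = -48
  -X*Y*Z ↦ -1·3·4·1 = -12
  X*Z**2 ↦ 1·3·1·1 = 3
  -Y**3 ↦ -1·1·64·1 = -64
  -2*Y**2*Z ↦ -2·1·16·1 = -32
  Y*Z**2 ↦ 1·1·4·1 = 4
  Z**3 ↦ 1·1·1·1 = 1
Sum: F(3, 4, 1) = (81) + (-72) + (9) + (-48) + (-12) + (3) + (-64) + (-32) + (4) + (1) = -130.
Reducing mod 7: -130 ≡ 3 (mod 7).
Since F(a, b, c) ≡ 3 ≠ 0 (mod 7), P does NOT lie on the curve.


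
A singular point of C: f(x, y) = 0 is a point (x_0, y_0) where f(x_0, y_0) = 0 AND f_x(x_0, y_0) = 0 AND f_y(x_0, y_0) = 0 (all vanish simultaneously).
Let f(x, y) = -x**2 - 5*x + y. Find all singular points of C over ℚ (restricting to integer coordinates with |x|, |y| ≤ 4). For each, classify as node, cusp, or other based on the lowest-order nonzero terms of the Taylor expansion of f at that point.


No singular points in the scanned grid; C is smooth there.

Compute partial derivatives:
  f_x = -2*x - 5.
  f_y = 1.
f_y = 1 is a nonzero constant, so f_y never vanishes: no point (x, y) can satisfy f = f_x = f_y = 0. In particular no (x, y) ∈ {−4, ..., 4}² is singular; the curve is smooth.


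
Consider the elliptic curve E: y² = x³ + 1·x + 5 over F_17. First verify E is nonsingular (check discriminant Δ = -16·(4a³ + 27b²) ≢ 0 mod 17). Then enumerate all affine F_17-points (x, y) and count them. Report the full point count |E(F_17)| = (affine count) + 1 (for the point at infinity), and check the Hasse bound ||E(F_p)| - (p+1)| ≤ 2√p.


Affine points = {(2, 7), (2, 10), (3, 1), (3, 16), (5, 4), (5, 13), (7, 7), (7, 10), (8, 7), (8, 10), (11, 2), (11, 15), (14, 3), (14, 14)}; affine count = 14; |E(F_17)| = 15.

Discriminant check: Δ ∝ 4a³ + 27b² = 4·1³ + 27·5² = 4·1 + 27·25 ≡ 16 (mod 17). Nonzero ⇒ E is nonsingular.
For each x ∈ F_17, compute rhs = x³ + 1·x + 5 mod 17, then count y ∈ F_17 with y² ≡ rhs.
  x = 0: rhs = 5, matching y values: none (0 points).
  x = 1: rhs = 7, matching y values: none (0 points).
  x = 2: rhs = 15, matching y values: 7, 10 (2 points).
  x = 3: rhs = 1, matching y values: 1, 16 (2 points).
  x = 4: rhs = 5, matching y values: none (0 points).
  x = 5: rhs = 16, matching y values: 4, 13 (2 points).
  x = 6: rhs = 6, matching y values: none (0 points).
  x = 7: rhs = 15, matching y values: 7, 10 (2 points).
  x = 8: rhs = 15, matching y values: 7, 10 (2 points).
  x = 9: rhs = 12, matching y values: none (0 points).
  x = 10: rhs = 12, matching y values: none (0 points).
  x = 11: rhs = 4, matching y values: 2, 15 (2 points).
  x = 12: rhs = 11, matching y values: none (0 points).
  x = 13: rhs = 5, matching y values: none (0 points).
  x = 14: rhs = 9, matching y values: 3, 14 (2 points).
  x = 15: rhs = 12, matching y values: none (0 points).
  x = 16: rhs = 3, matching y values: none (0 points).
Total affine count: 14.
Full point count |E(F_17)| = 14 + 1 = 15.
Hasse bound: |15 − (17+1)| = |-3| = 3 ≤ 2√17 ≈ 8.2462 ✓.


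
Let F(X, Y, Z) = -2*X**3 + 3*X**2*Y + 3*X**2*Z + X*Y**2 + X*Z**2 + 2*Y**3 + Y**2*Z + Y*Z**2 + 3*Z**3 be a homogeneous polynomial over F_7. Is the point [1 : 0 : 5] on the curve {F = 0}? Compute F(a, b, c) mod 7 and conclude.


F(1,0,5) ≡ 0 (mod 7); P is on the curve.

Evaluate F(1, 0, 5) term-by-term (mod 7).
  -2*X**3 ↦ -2·1·1·1 = -2
  3*X**2*Y ↦ 3·1·0·1 = 0
  3*X**2*Z ↦ 3·1·1·5 = 15
  X*Y**2 ↦ 1·1·0·1 = 0
  X*Z**2 ↦ 1·1·1·25 = 25
  2*Y**3 ↦ 2·1·0·1 = 0
  Y**2*Z ↦ 1·1·0·5 = 0
  Y*Z**2 ↦ 1·1·0·25 = 0
  3*Z**3 ↦ 3·1·1·125 = 375
Sum: F(1, 0, 5) = (-2) + (0) + (15) + (0) + (25) + (0) + (0) + (0) + (375) = 413.
Reducing mod 7: 413 ≡ 0 (mod 7).
Since F(a, b, c) ≡ 0 (mod 7), P lies on the curve.


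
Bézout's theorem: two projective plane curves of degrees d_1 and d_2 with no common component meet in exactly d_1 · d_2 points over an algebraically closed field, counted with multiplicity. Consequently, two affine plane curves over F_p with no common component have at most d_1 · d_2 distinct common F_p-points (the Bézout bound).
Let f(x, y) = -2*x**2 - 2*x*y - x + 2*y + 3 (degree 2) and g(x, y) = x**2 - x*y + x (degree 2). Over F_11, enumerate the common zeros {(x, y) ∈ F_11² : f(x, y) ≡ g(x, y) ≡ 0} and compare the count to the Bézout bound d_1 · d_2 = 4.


Common zeros: {(0, 4), (1, 2), (7, 8)}; count = 3; Bézout bound = 4.

deg(f) = 2, deg(g) = 2, so Bézout bound = 4.
Scan x ∈ F_11. For each x, list the y ∈ F_11 with f(x, y) ≡ 0 and those with g(x, y) ≡ 0 (mod 11); the common zeros in that column are the intersection.
  x = 0: f ≡ 0 at y ∈ {4}; g ≡ 0 at y ∈ {0, 1, 2, 3, 4, 5, 6, 7, 8, 9, 10}; common: {4}.
  x = 1: f ≡ 0 at y ∈ {0, 1, 2, 3, 4, 5, 6, 7, 8, 9, 10}; g ≡ 0 at y ∈ {2}; common: {2}.
  x = 2: f ≡ 0 at y ∈ {2}; g ≡ 0 at y ∈ {3}; common: ∅.
  x = 3: f ≡ 0 at y ∈ {1}; g ≡ 0 at y ∈ {4}; common: ∅.
  x = 4: f ≡ 0 at y ∈ {0}; g ≡ 0 at y ∈ {5}; common: ∅.
  x = 5: f ≡ 0 at y ∈ {10}; g ≡ 0 at y ∈ {6}; common: ∅.
  x = 6: f ≡ 0 at y ∈ {9}; g ≡ 0 at y ∈ {7}; common: ∅.
  x = 7: f ≡ 0 at y ∈ {8}; g ≡ 0 at y ∈ {8}; common: {8}.
  x = 8: f ≡ 0 at y ∈ {7}; g ≡ 0 at y ∈ {9}; common: ∅.
  x = 9: f ≡ 0 at y ∈ {6}; g ≡ 0 at y ∈ {10}; common: ∅.
  x = 10: f ≡ 0 at y ∈ {5}; g ≡ 0 at y ∈ {0}; common: ∅.
Collecting: common zeros = {(0, 4), (1, 2), (7, 8)}, so the count is 3.
Comparison with the Bézout bound: 3 ≤ 4 = deg(f)·deg(g), as expected for curves with no common component (the affine F_11-count falls short of the bound because intersections may lie at infinity, over extension fields, or carry multiplicity).


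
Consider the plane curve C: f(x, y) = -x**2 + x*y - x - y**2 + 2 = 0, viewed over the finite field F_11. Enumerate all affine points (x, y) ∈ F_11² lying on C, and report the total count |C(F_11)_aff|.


Affine F_11-points: {(1, 0), (1, 1), (5, 2), (5, 3), (7, 2), (7, 5), (8, 3), (8, 5), (9, 0), (9, 9), (10, 1), (10, 9)}; count = 12.

For each of the 121 pairs (x, y) ∈ F_11², evaluate f(x, y) mod 11. Record the zeros.
  x = 0: [0↦2, 1↦1, 2↦9, 3↦4, 4↦8, 5↦10, 6↦10, 7↦8, 8↦4, 9↦9, 10↦1]  zeros at y ∈ ∅
  x = 1: [0↦0, 1↦0, 2↦9, 3↦5, 4↦10, 5↦2, 6↦3, 7↦2, 8↦10, 9↦5, 10↦9]  zeros at y ∈ {0, 1}
  x = 2: [0↦7, 1↦8, 2↦7, 3↦4, 4↦10, 5↦3, 6↦5, 7↦5, 8↦3, 9↦10, 10↦4]  zeros at y ∈ ∅
  x = 3: [0↦1, 1↦3, 2↦3, 3↦1, 4↦8, 5↦2, 6↦5, 7↦6, 8↦5, 9↦2, 10↦8]  zeros at y ∈ ∅
  x = 4: [0↦4, 1↦7, 2↦8, 3↦7, 4↦4, 5↦10, 6↦3, 7↦5, 8↦5, 9↦3, 10↦10]  zeros at y ∈ ∅
  x = 5: [0↦5, 1↦9, 2↦0, 3↦0, 4↦9, 5↦5, 6↦10, 7↦2, 8↦3, 9↦2, 10↦10]  zeros at y ∈ {2, 3}
  x = 6: [0↦4, 1↦9, 2↦1, 3↦2, 4↦1, 5↦9, 6↦4, 7↦8, 8↦10, 9↦10, 10↦8]  zeros at y ∈ ∅
  x = 7: [0↦1, 1↦7, 2↦0, 3↦2, 4↦2, 5↦0, 6↦7, 7↦1, 8↦4, 9↦5, 10↦4]  zeros at y ∈ {2, 5}
  x = 8: [0↦7, 1↦3, 2↦8, 3↦0, 4↦1, 5↦0, 6↦8, 7↦3, 8↦7, 9↦9, 10↦9]  zeros at y ∈ {3, 5}
  x = 9: [0↦0, 1↦8, 2↦3, 3↦7, 4↦9, 5↦9, 6↦7, 7↦3, 8↦8, 9↦0, 10↦1]  zeros at y ∈ {0, 9}
  x = 10: [0↦2, 1↦0, 2↦7, 3↦1, 4↦4, 5↦5, 6↦4, 7↦1, 8↦7, 9↦0, 10↦2]  zeros at y ∈ {1, 9}
Collecting zeros: affine points = {(1, 0), (1, 1), (5, 2), (5, 3), (7, 2), (7, 5), (8, 3), (8, 5), (9, 0), (9, 9), (10, 1), (10, 9)}.
Total count |C(F_11)_aff| = 12.


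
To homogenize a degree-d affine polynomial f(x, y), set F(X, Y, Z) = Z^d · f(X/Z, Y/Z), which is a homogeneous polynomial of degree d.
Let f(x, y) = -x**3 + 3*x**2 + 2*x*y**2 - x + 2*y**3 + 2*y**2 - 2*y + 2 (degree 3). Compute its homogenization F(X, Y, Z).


F(X, Y, Z) = -X**3 + 3*X**2*Z + 2*X*Y**2 - X*Z**2 + 2*Y**3 + 2*Y**2*Z - 2*Y*Z**2 + 2*Z**3

deg(f) = 3.
Substitute x = X/Z, y = Y/Z into f, then multiply by Z^3.
  monomial -1·x^3·y^0 ↦ -1·X^3·Y^0·Z^0.
  monomial 3·x^2·y^0 ↦ 3·X^2·Y^0·Z^1.
  monomial 2·x^1·y^2 ↦ 2·X^1·Y^2·Z^0.
  monomial -1·x^1·y^0 ↦ -1·X^1·Y^0·Z^2.
  monomial 2·x^0·y^3 ↦ 2·X^0·Y^3·Z^0.
  monomial 2·x^0·y^2 ↦ 2·X^0·Y^2·Z^1.
  monomial -2·x^0·y^1 ↦ -2·X^0·Y^1·Z^2.
  monomial 2·x^0·y^0 ↦ 2·X^0·Y^0·Z^3.
Collecting: F(X, Y, Z) = -X**3 + 3*X**2*Z + 2*X*Y**2 - X*Z**2 + 2*Y**3 + 2*Y**2*Z - 2*Y*Z**2 + 2*Z**3.


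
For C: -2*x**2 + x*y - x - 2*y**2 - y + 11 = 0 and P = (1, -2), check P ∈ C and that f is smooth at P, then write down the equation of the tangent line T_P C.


Tangent line at P: -7*x + 8*y + 23 = 0.

Step 1: f(1, -2) = 0, so P lies on C.
Step 2: partial derivatives
  f_x(x, y) = -4*x + y - 1, f_y(x, y) = x - 4*y - 1.
  f_x(P) = -7, f_y(P) = 8 (gradient nonzero, so P is smooth).
Step 3: tangent line at P: -7·(x − 1) + 8·(y − -2) = 0.
Expanding: -7*x + 8*y + 23 = 0.


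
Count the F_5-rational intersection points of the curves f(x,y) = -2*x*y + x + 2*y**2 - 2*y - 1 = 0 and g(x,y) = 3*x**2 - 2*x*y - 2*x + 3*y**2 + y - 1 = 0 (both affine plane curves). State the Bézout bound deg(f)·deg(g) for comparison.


Common zeros: {(1, 0), (1, 2), (4, 1)}; count = 3; Bézout bound = 4.

deg(f) = 2, deg(g) = 2, so Bézout bound = 4.
Scan x ∈ F_5. For each x, list the y ∈ F_5 with f(x, y) ≡ 0 and those with g(x, y) ≡ 0 (mod 5); the common zeros in that column are the intersection.
  x = 0: f ≡ 0 at y ∈ ∅; g ≡ 0 at y ∈ ∅; common: ∅.
  x = 1: f ≡ 0 at y ∈ {0, 2}; g ≡ 0 at y ∈ {0, 2}; common: {0, 2}.
  x = 2: f ≡ 0 at y ∈ ∅; g ≡ 0 at y ∈ {3}; common: ∅.
  x = 3: f ≡ 0 at y ∈ ∅; g ≡ 0 at y ∈ {0}; common: ∅.
  x = 4: f ≡ 0 at y ∈ {1, 4}; g ≡ 0 at y ∈ {1, 3}; common: {1}.
Collecting: common zeros = {(1, 0), (1, 2), (4, 1)}, so the count is 3.
Comparison with the Bézout bound: 3 ≤ 4 = deg(f)·deg(g), as expected for curves with no common component (the affine F_5-count falls short of the bound because intersections may lie at infinity, over extension fields, or carry multiplicity).


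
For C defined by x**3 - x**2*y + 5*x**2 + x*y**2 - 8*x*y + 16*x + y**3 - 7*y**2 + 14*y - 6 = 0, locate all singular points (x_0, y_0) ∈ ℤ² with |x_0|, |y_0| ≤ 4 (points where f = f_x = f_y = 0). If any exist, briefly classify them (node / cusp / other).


Singular points: {(-1, 3)}; classification: node.

Compute partial derivatives:
  f_x = 3*x**2 - 2*x*y + 10*x + y**2 - 8*y + 16.
  f_y = -x**2 + 2*x*y - 8*x + 3*y**2 - 14*y + 14.
Scan x_0 ∈ {−4, ..., 4}. For each x_0, f_y(x_0, y) is a polynomial in y; find its integer roots y ∈ {−4, ..., 4}, then test f_x and f at those candidates.
  x = -4: f_y(-4, y) = 3*y**2 - 22*y + 30; no integer root y with |y| ≤ 4.
  x = -3: f_y(-3, y) = 3*y**2 - 20*y + 29; no integer root y with |y| ≤ 4.
  x = -2: f_y(-2, y) = 3*y**2 - 18*y + 26; no integer root y with |y| ≤ 4.
  x = -1: f_y(-1, y) = 3*y**2 - 16*y + 21; vanishes at y ∈ {3}. (-1, 3): f_x = 0, f = 0 — SINGULAR.
  x = 0: f_y(0, y) = 3*y**2 - 14*y + 14; no integer root y with |y| ≤ 4.
  x = 1: f_y(1, y) = 3*y**2 - 12*y + 5; no integer root y with |y| ≤ 4.
  x = 2: f_y(2, y) = 3*y**2 - 10*y - 6; no integer root y with |y| ≤ 4.
  x = 3: f_y(3, y) = 3*y**2 - 8*y - 19; no integer root y with |y| ≤ 4.
  x = 4: f_y(4, y) = 3*y**2 - 6*y - 34; no integer root y with |y| ≤ 4.
Only singular point on the grid: (-1, 3).
Classify: substitute x = -1 + u, y = 3 + v and expand: f = u**3 - u**2*v - u**2 + u*v**2 + v**3 + v**2.
No constant or linear terms (consistent with a singular point). Quadratic part: -u**2 + v**2. Cubic part: u**3 - u**2*v + u*v**2 + v**3.
The quadratic part v**2 - u**2 = (v − u)(v + u) splits into two distinct linear factors, so there are two distinct tangent lines y − 3 = ±(x − -1) — this is a node (ordinary double point).
Classification: node.


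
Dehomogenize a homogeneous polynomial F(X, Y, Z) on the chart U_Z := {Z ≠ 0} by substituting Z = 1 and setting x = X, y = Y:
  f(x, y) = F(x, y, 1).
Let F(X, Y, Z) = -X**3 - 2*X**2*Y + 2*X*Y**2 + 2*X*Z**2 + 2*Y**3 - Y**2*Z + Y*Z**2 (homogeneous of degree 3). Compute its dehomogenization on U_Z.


f(x, y) = -x**3 - 2*x**2*y + 2*x*y**2 + 2*x + 2*y**3 - y**2 + y

On U_Z we set Z = 1. Each monomial c·X^i·Y^j·Z^k in F becomes c·x^i·y^j·1^k = c·x^i·y^j.
Substituting Z = 1: F(X, Y, 1) = -x**3 - 2*x**2*y + 2*x*y**2 + 2*x + 2*y**3 - y**2 + y.
Note: deg(f) ≤ deg(F) = 3; strict inequality happens when F is divisible by Z (lost terms).


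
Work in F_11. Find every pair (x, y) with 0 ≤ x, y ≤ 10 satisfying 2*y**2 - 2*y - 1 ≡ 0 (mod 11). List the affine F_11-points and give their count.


Affine F_11-points: {(0, 3), (0, 9), (1, 3), (1, 9), (2, 3), (2, 9), (3, 3), (3, 9), (4, 3), (4, 9), (5, 3), (5, 9), (6, 3), (6, 9), (7, 3), (7, 9), (8, 3), (8, 9), (9, 3), (9, 9), (10, 3), (10, 9)}; count = 22.

For each of the 121 pairs (x, y) ∈ F_11², evaluate f(x, y) mod 11. Record the zeros.
  x = 0: [0↦10, 1↦10, 2↦3, 3↦0, 4↦1, 5↦6, 6↦4, 7↦6, 8↦1, 9↦0, 10↦3]  zeros at y ∈ {3, 9}
  x = 1: [0↦10, 1↦10, 2↦3, 3↦0, 4↦1, 5↦6, 6↦4, 7↦6, 8↦1, 9↦0, 10↦3]  zeros at y ∈ {3, 9}
  x = 2: [0↦10, 1↦10, 2↦3, 3↦0, 4↦1, 5↦6, 6↦4, 7↦6, 8↦1, 9↦0, 10↦3]  zeros at y ∈ {3, 9}
  x = 3: [0↦10, 1↦10, 2↦3, 3↦0, 4↦1, 5↦6, 6↦4, 7↦6, 8↦1, 9↦0, 10↦3]  zeros at y ∈ {3, 9}
  x = 4: [0↦10, 1↦10, 2↦3, 3↦0, 4↦1, 5↦6, 6↦4, 7↦6, 8↦1, 9↦0, 10↦3]  zeros at y ∈ {3, 9}
  x = 5: [0↦10, 1↦10, 2↦3, 3↦0, 4↦1, 5↦6, 6↦4, 7↦6, 8↦1, 9↦0, 10↦3]  zeros at y ∈ {3, 9}
  x = 6: [0↦10, 1↦10, 2↦3, 3↦0, 4↦1, 5↦6, 6↦4, 7↦6, 8↦1, 9↦0, 10↦3]  zeros at y ∈ {3, 9}
  x = 7: [0↦10, 1↦10, 2↦3, 3↦0, 4↦1, 5↦6, 6↦4, 7↦6, 8↦1, 9↦0, 10↦3]  zeros at y ∈ {3, 9}
  x = 8: [0↦10, 1↦10, 2↦3, 3↦0, 4↦1, 5↦6, 6↦4, 7↦6, 8↦1, 9↦0, 10↦3]  zeros at y ∈ {3, 9}
  x = 9: [0↦10, 1↦10, 2↦3, 3↦0, 4↦1, 5↦6, 6↦4, 7↦6, 8↦1, 9↦0, 10↦3]  zeros at y ∈ {3, 9}
  x = 10: [0↦10, 1↦10, 2↦3, 3↦0, 4↦1, 5↦6, 6↦4, 7↦6, 8↦1, 9↦0, 10↦3]  zeros at y ∈ {3, 9}
Collecting zeros: affine points = {(0, 3), (0, 9), (1, 3), (1, 9), (2, 3), (2, 9), (3, 3), (3, 9), (4, 3), (4, 9), (5, 3), (5, 9), (6, 3), (6, 9), (7, 3), (7, 9), (8, 3), (8, 9), (9, 3), (9, 9), (10, 3), (10, 9)}.
Total count |C(F_11)_aff| = 22.


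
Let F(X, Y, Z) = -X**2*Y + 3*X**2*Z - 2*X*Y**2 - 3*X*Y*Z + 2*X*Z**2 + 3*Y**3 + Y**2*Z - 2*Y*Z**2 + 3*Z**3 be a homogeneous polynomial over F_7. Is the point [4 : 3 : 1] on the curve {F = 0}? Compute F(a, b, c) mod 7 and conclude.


F(4,3,1) ≡ 1 (mod 7); P is NOT on the curve.

Evaluate F(4, 3, 1) term-by-term (mod 7).
  -X**2*Y ↦ -1·16·3·1 = -48
  3*X**2*Z ↦ 3·16·1·1 = 48
  -2*X*Y**2 ↦ -2·4·9·1 = -72
  -3*X*Y*Z ↦ -3·4·3·1 = -36
  2*X*Z**2 ↦ 2·4·1·1 = 8
  3*Y**3 ↦ 3·1·27·1 = 81
  Y**2*Z ↦ 1·1·9·1 = 9
  -2*Y*Z**2 ↦ -2·1·3·1 = -6
  3*Z**3 ↦ 3·1·1·1 = 3
Sum: F(4, 3, 1) = (-48) + (48) + (-72) + (-36) + (8) + (81) + (9) + (-6) + (3) = -13.
Reducing mod 7: -13 ≡ 1 (mod 7).
Since F(a, b, c) ≡ 1 ≠ 0 (mod 7), P does NOT lie on the curve.


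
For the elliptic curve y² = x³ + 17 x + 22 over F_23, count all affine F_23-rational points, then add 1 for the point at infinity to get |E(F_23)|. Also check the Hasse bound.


Affine points = {(2, 8), (2, 15), (3, 10), (3, 13), (4, 4), (4, 19), (5, 5), (5, 18), (6, 8), (6, 15), (7, 1), (7, 22), (8, 7), (8, 16), (13, 5), (13, 18), (15, 8), (15, 15), (17, 7), (17, 16), (20, 6), (20, 17), (21, 7), (21, 16), (22, 2), (22, 21)}; affine count = 26; |E(F_23)| = 27.

Discriminant check: Δ ∝ 4a³ + 27b² = 4·17³ + 27·22² = 4·4913 + 27·484 ≡ 14 (mod 23). Nonzero ⇒ E is nonsingular.
For each x ∈ F_23, compute rhs = x³ + 17·x + 22 mod 23, then count y ∈ F_23 with y² ≡ rhs.
  x = 0: rhs = 22, matching y values: none (0 points).
  x = 1: rhs = 17, matching y values: none (0 points).
  x = 2: rhs = 18, matching y values: 8, 15 (2 points).
  x = 3: rhs = 8, matching y values: 10, 13 (2 points).
  x = 4: rhs = 16, matching y values: 4, 19 (2 points).
  x = 5: rhs = 2, matching y values: 5, 18 (2 points).
  x = 6: rhs = 18, matching y values: 8, 15 (2 points).
  x = 7: rhs = 1, matching y values: 1, 22 (2 points).
  x = 8: rhs = 3, matching y values: 7, 16 (2 points).
  x = 9: rhs = 7, matching y values: none (0 points).
  x = 10: rhs = 19, matching y values: none (0 points).
  x = 11: rhs = 22, matching y values: none (0 points).
  x = 12: rhs = 22, matching y values: none (0 points).
  x = 13: rhs = 2, matching y values: 5, 18 (2 points).
  x = 14: rhs = 14, matching y values: none (0 points).
  x = 15: rhs = 18, matching y values: 8, 15 (2 points).
  x = 16: rhs = 20, matching y values: none (0 points).
  x = 17: rhs = 3, matching y values: 7, 16 (2 points).
  x = 18: rhs = 19, matching y values: none (0 points).
  x = 19: rhs = 5, matching y values: none (0 points).
  x = 20: rhs = 13, matching y values: 6, 17 (2 points).
  x = 21: rhs = 3, matching y values: 7, 16 (2 points).
  x = 22: rhs = 4, matching y values: 2, 21 (2 points).
Total affine count: 26.
Full point count |E(F_23)| = 26 + 1 = 27.
Hasse bound: |27 − (23+1)| = |3| = 3 ≤ 2√23 ≈ 9.5917 ✓.


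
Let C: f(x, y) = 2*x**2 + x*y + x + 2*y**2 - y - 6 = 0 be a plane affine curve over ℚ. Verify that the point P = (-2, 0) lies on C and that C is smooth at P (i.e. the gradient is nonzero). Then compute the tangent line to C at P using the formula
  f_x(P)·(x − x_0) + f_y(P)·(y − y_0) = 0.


Tangent line at P: -7*x - 3*y - 14 = 0.

Step 1: f(-2, 0) = 0, so P lies on C.
Step 2: partial derivatives
  f_x(x, y) = 4*x + y + 1, f_y(x, y) = x + 4*y - 1.
  f_x(P) = -7, f_y(P) = -3 (gradient nonzero, so P is smooth).
Step 3: tangent line at P: -7·(x − -2) + -3·(y − 0) = 0.
Expanding: -7*x - 3*y - 14 = 0.


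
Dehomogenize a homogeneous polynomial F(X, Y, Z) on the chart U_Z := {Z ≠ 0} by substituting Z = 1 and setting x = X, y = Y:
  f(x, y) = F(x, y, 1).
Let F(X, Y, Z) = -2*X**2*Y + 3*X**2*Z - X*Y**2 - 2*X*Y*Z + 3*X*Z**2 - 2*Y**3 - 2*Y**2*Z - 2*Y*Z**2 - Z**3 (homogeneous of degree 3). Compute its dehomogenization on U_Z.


f(x, y) = -2*x**2*y + 3*x**2 - x*y**2 - 2*x*y + 3*x - 2*y**3 - 2*y**2 - 2*y - 1

On U_Z we set Z = 1. Each monomial c·X^i·Y^j·Z^k in F becomes c·x^i·y^j·1^k = c·x^i·y^j.
Substituting Z = 1: F(X, Y, 1) = -2*x**2*y + 3*x**2 - x*y**2 - 2*x*y + 3*x - 2*y**3 - 2*y**2 - 2*y - 1.
Note: deg(f) ≤ deg(F) = 3; strict inequality happens when F is divisible by Z (lost terms).


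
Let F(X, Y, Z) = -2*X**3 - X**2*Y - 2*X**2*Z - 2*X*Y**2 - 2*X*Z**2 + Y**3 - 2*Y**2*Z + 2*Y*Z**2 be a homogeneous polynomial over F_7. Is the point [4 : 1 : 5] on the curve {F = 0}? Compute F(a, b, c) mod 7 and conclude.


F(4,1,5) ≡ 5 (mod 7); P is NOT on the curve.

Evaluate F(4, 1, 5) term-by-term (mod 7).
  -2*X**3 ↦ -2·64·1·1 = -128
  -X**2*Y ↦ -1·16·1·1 = -16
  -2*X**2*Z ↦ -2·16·1·5 = -160
  -2*X*Y**2 ↦ -2·4·1·1 = -8
  -2*X*Z**2 ↦ -2·4·1·25 = -200
  Y**3 ↦ 1·1·1·1 = 1
  -2*Y**2*Z ↦ -2·1·1·5 = -10
  2*Y*Z**2 ↦ 2·1·1·25 = 50
Sum: F(4, 1, 5) = (-128) + (-16) + (-160) + (-8) + (-200) + (1) + (-10) + (50) = -471.
Reducing mod 7: -471 ≡ 5 (mod 7).
Since F(a, b, c) ≡ 5 ≠ 0 (mod 7), P does NOT lie on the curve.


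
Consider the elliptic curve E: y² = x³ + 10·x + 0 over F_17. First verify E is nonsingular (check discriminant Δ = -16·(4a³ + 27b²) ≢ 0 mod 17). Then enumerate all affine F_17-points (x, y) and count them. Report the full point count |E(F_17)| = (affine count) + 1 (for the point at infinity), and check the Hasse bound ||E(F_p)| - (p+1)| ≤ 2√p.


Affine points = {(0, 0), (4, 6), (4, 11), (6, 2), (6, 15), (11, 8), (11, 9), (13, 7), (13, 10)}; affine count = 9; |E(F_17)| = 10.

Discriminant check: Δ ∝ 4a³ + 27b² = 4·10³ + 27·0² = 4·1000 + 27·0 ≡ 5 (mod 17). Nonzero ⇒ E is nonsingular.
For each x ∈ F_17, compute rhs = x³ + 10·x + 0 mod 17, then count y ∈ F_17 with y² ≡ rhs.
  x = 0: rhs = 0, matching y values: 0 (1 points).
  x = 1: rhs = 11, matching y values: none (0 points).
  x = 2: rhs = 11, matching y values: none (0 points).
  x = 3: rhs = 6, matching y values: none (0 points).
  x = 4: rhs = 2, matching y values: 6, 11 (2 points).
  x = 5: rhs = 5, matching y values: none (0 points).
  x = 6: rhs = 4, matching y values: 2, 15 (2 points).
  x = 7: rhs = 5, matching y values: none (0 points).
  x = 8: rhs = 14, matching y values: none (0 points).
  x = 9: rhs = 3, matching y values: none (0 points).
  x = 10: rhs = 12, matching y values: none (0 points).
  x = 11: rhs = 13, matching y values: 8, 9 (2 points).
  x = 12: rhs = 12, matching y values: none (0 points).
  x = 13: rhs = 15, matching y values: 7, 10 (2 points).
  x = 14: rhs = 11, matching y values: none (0 points).
  x = 15: rhs = 6, matching y values: none (0 points).
  x = 16: rhs = 6, matching y values: none (0 points).
Total affine count: 9.
Full point count |E(F_17)| = 9 + 1 = 10.
Hasse bound: |10 − (17+1)| = |-8| = 8 ≤ 2√17 ≈ 8.2462 ✓.


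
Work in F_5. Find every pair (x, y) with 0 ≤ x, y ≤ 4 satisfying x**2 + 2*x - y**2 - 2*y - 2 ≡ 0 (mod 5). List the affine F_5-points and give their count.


Affine F_5-points: {(0, 1), (0, 2), (3, 1), (3, 2)}; count = 4.

For each of the 25 pairs (x, y) ∈ F_5², evaluate f(x, y) mod 5. Record the zeros.
  x = 0: [0↦3, 1↦0, 2↦0, 3↦3, 4↦4]  zeros at y ∈ {1, 2}
  x = 1: [0↦1, 1↦3, 2↦3, 3↦1, 4↦2]  zeros at y ∈ ∅
  x = 2: [0↦1, 1↦3, 2↦3, 3↦1, 4↦2]  zeros at y ∈ ∅
  x = 3: [0↦3, 1↦0, 2↦0, 3↦3, 4↦4]  zeros at y ∈ {1, 2}
  x = 4: [0↦2, 1↦4, 2↦4, 3↦2, 4↦3]  zeros at y ∈ ∅
Collecting zeros: affine points = {(0, 1), (0, 2), (3, 1), (3, 2)}.
Total count |C(F_5)_aff| = 4.
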